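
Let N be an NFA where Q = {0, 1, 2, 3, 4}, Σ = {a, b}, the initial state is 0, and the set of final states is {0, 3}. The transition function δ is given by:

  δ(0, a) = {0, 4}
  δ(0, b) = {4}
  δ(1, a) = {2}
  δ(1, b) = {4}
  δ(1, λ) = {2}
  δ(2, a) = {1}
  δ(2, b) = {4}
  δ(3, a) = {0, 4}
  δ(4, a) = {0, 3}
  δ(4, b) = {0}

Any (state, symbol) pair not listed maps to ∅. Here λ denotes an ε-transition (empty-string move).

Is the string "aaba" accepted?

Start in {0}.
Read 'a': 0→{0, 4}; now {0, 4}.
Read 'a': 0→{0, 4}, 4→{0, 3}; now {0, 3, 4}.
Read 'b': 0→{4}, 3→∅, 4→{0}; now {0, 4}.
Read 'a': 0→{0, 4}, 4→{0, 3}; now {0, 3, 4}.
The final set {0, 3, 4} contains the accepting states 0, 3.

Yes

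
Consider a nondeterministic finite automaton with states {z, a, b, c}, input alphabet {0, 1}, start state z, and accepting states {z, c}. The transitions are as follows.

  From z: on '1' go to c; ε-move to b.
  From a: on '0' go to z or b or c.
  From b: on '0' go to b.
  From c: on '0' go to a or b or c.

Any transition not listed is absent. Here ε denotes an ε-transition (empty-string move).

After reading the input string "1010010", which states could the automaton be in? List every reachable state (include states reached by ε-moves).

Start: ε-closure({z}) = {z, b}.
Read '1': {z, b} → {c}.
Read '0': {c} → {a, b, c}.
Read '1': {a, b, c} → ∅.
The set is empty and remains empty for the remaining 4 symbols.

∅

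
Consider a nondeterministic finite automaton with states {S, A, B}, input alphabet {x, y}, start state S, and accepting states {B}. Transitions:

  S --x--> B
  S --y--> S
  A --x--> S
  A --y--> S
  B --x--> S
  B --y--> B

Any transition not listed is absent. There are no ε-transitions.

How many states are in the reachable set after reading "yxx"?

1

Start in {S}.
Read 'y': S→{S}; now {S}.
Read 'x': S→{B}; now {B}.
Read 'x': B→{S}; now {S}.
That set has 1 state.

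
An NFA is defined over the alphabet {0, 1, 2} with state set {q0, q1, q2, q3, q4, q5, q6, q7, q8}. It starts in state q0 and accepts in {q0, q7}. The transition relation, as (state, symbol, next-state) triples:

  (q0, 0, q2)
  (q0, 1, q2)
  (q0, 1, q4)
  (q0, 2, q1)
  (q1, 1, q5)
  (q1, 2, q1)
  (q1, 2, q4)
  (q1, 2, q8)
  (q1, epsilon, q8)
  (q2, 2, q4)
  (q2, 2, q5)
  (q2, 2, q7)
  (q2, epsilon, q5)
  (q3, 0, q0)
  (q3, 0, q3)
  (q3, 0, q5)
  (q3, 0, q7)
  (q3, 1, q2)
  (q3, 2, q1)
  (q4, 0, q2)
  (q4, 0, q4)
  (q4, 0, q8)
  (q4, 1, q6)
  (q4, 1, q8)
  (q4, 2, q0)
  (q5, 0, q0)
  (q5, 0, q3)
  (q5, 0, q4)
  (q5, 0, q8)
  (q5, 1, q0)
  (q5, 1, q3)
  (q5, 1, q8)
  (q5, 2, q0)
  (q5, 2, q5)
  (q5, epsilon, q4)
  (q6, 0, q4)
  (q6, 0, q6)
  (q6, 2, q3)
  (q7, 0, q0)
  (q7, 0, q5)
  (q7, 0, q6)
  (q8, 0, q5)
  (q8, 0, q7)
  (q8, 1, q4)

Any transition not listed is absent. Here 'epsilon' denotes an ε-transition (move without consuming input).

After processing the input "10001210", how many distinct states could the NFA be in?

8

Start in {q0}.
Read '1': {q0} → {q2, q4, q5}.
Read '0': {q2, q4, q5} → {q0, q2, q3, q4, q5, q8}.
Read '0': {q0, q2, q3, q4, q5, q8} → {q0, q2, q3, q4, q5, q7, q8}.
Read '0': {q0, q2, q3, q4, q5, q7, q8} → {q0, q2, q3, q4, q5, q6, q7, q8}.
Read '1': {q0, q2, q3, q4, q5, q6, q7, q8} → {q0, q2, q3, q4, q5, q6, q8}.
Read '2': {q0, q2, q3, q4, q5, q6, q8} → {q0, q1, q3, q4, q5, q7, q8}.
Read '1': {q0, q1, q3, q4, q5, q7, q8} → {q0, q2, q3, q4, q5, q6, q8}.
Read '0': {q0, q2, q3, q4, q5, q6, q8} → {q0, q2, q3, q4, q5, q6, q7, q8}.
That set has 8 states.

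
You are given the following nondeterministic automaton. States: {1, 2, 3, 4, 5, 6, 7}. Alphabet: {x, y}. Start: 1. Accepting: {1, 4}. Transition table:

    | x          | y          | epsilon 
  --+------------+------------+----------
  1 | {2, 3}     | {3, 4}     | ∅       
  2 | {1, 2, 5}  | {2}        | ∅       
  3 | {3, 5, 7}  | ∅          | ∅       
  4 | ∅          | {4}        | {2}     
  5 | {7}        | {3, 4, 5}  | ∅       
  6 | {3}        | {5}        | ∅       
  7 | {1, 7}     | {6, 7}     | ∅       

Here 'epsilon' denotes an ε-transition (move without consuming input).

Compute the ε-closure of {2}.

{2}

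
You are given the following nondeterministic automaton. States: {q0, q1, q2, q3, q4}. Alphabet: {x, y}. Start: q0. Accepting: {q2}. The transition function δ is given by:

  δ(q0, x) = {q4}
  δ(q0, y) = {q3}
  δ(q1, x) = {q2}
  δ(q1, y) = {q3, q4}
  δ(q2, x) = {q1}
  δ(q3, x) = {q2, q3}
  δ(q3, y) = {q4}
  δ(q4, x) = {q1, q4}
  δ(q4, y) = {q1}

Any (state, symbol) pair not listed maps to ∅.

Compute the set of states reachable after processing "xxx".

{q1, q2, q4}

Start in {q0}.
Read 'x': q0→{q4}; now {q4}.
Read 'x': q4→{q1, q4}; now {q1, q4}.
Read 'x': q1→{q2}, q4→{q1, q4}; now {q1, q2, q4}.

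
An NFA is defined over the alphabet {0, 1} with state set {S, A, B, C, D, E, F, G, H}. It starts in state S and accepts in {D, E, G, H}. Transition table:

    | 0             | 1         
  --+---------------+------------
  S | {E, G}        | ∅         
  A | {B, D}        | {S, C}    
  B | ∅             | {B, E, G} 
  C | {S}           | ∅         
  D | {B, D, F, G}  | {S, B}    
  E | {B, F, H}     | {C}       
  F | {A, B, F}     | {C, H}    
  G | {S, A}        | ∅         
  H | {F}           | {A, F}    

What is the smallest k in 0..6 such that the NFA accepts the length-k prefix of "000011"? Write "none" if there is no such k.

1

Start in {S}.
Read '0': S→{E, G}; now {E, G}.
None of the earlier sets intersect F, but {E, G} does.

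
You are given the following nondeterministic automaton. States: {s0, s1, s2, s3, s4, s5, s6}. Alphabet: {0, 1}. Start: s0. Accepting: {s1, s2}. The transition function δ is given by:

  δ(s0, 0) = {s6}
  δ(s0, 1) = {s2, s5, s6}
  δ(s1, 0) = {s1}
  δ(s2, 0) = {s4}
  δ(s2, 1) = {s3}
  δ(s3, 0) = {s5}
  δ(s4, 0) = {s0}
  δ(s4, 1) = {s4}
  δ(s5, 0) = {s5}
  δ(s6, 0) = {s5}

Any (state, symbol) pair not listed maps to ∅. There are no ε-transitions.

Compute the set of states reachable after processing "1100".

Start in {s0}.
Read '1': {s0} → {s2, s5, s6}.
Read '1': {s2, s5, s6} → {s3}.
Read '0': {s3} → {s5}.
Read '0': {s5} → {s5}.

{s5}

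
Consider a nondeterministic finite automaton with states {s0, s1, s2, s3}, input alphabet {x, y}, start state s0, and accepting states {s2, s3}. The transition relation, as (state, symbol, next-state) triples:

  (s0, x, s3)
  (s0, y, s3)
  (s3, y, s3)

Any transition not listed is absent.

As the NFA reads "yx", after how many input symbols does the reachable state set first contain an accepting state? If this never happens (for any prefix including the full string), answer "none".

Start in {s0}.
Read 'y': {s0} → {s3}.
None of the earlier sets intersect F, but {s3} does.

1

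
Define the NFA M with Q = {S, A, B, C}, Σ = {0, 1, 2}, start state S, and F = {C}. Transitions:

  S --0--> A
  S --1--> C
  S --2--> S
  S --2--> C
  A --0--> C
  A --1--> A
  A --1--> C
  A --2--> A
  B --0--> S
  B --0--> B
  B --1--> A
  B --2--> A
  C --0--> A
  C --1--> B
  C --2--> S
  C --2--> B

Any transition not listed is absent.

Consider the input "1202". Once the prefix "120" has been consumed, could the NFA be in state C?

No

Start in {S}.
Read '1': S→{C}; now {C}.
Read '2': C→{S, B}; now {S, B}.
Read '0': S→{A}, B→{S, B}; now {S, A, B}.
State C is not in {S, A, B}.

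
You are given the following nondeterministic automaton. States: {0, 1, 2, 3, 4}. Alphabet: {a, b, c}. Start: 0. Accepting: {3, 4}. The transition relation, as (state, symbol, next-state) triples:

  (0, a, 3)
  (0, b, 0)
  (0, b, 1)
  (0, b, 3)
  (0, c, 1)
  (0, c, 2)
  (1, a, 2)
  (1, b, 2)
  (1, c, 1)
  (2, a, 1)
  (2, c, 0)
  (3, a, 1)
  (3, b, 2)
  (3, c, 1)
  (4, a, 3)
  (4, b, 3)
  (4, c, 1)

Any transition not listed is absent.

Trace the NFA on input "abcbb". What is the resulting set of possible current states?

{0, 1, 2, 3}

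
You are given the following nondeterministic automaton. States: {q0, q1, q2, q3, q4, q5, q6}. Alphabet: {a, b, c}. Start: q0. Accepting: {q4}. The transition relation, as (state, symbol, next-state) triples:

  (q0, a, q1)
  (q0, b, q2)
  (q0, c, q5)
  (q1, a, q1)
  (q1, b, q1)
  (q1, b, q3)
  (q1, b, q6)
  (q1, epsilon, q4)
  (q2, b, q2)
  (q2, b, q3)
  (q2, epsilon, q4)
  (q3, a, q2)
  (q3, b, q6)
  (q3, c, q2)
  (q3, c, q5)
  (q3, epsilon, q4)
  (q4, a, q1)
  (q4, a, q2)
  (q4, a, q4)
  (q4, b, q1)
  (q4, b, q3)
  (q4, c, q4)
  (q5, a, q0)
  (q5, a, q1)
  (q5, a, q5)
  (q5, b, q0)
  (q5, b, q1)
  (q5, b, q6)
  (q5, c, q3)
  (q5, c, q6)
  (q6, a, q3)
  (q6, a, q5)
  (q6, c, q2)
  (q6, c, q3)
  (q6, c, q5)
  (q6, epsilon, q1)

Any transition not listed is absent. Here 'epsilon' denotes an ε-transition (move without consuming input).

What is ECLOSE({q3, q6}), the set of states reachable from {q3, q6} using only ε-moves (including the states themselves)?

{q1, q3, q4, q6}

Begin with {q3, q6}.
ε-move q6 → q1; add q1.
ε-move q1 → q4; add q4.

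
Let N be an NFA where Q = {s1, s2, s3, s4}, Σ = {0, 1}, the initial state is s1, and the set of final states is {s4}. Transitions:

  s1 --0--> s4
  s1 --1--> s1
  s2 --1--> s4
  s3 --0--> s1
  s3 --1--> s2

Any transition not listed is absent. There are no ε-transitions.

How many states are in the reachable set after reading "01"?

Start in {s1}.
Read '0': s1→{s4}; now {s4}.
Read '1': s4→∅; now ∅.
That set has 0 states.

0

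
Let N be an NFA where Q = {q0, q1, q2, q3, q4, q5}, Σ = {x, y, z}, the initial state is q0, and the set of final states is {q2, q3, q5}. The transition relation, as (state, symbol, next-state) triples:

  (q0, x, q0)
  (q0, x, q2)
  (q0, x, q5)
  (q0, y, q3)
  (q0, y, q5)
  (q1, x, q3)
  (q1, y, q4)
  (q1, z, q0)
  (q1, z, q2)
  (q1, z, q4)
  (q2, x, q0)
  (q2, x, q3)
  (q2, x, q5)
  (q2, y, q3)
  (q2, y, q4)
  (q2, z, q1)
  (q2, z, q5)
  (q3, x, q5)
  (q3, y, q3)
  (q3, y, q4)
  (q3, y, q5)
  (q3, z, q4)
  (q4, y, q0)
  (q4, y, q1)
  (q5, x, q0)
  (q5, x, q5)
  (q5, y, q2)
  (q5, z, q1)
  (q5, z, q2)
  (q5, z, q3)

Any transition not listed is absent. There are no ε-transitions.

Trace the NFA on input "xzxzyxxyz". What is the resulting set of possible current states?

{q1, q2, q3, q4, q5}

Start in {q0}.
Read 'x': q0→{q0, q2, q5}; now {q0, q2, q5}.
Read 'z': q0→∅, q2→{q1, q5}, q5→{q1, q2, q3}; now {q1, q2, q3, q5}.
Read 'x': q1→{q3}, q2→{q0, q3, q5}, q3→{q5}, q5→{q0, q5}; now {q0, q3, q5}.
Read 'z': q0→∅, q3→{q4}, q5→{q1, q2, q3}; now {q1, q2, q3, q4}.
Read 'y': q1→{q4}, q2→{q3, q4}, q3→{q3, q4, q5}, q4→{q0, q1}; now {q0, q1, q3, q4, q5}.
Read 'x': q0→{q0, q2, q5}, q1→{q3}, q3→{q5}, q4→∅, q5→{q0, q5}; now {q0, q2, q3, q5}.
Read 'x': q0→{q0, q2, q5}, q2→{q0, q3, q5}, q3→{q5}, q5→{q0, q5}; now {q0, q2, q3, q5}.
Read 'y': q0→{q3, q5}, q2→{q3, q4}, q3→{q3, q4, q5}, q5→{q2}; now {q2, q3, q4, q5}.
Read 'z': q2→{q1, q5}, q3→{q4}, q4→∅, q5→{q1, q2, q3}; now {q1, q2, q3, q4, q5}.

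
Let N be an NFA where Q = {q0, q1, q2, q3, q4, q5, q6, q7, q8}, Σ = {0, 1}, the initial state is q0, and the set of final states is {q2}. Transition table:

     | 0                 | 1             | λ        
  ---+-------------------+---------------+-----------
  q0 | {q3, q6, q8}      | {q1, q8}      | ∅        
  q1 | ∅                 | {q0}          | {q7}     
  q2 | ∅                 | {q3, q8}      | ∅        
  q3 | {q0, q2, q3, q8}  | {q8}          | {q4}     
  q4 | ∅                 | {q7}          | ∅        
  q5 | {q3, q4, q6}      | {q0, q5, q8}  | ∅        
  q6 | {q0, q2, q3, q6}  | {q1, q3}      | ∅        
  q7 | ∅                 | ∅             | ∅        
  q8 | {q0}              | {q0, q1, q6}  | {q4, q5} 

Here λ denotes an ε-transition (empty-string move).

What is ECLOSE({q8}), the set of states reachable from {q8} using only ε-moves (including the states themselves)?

{q4, q5, q8}

Begin with {q8}.
ε-move q8 → q4; add q4.
ε-move q8 → q5; add q5.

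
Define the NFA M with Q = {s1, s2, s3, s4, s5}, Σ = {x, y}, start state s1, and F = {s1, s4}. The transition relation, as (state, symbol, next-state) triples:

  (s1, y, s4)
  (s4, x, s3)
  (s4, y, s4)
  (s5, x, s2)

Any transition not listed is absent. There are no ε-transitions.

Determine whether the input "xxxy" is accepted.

Start in {s1}.
Read 'x': s1→∅; now ∅.
The set is empty and remains empty for the remaining 3 symbols.
The final set ∅ contains no accepting state.

No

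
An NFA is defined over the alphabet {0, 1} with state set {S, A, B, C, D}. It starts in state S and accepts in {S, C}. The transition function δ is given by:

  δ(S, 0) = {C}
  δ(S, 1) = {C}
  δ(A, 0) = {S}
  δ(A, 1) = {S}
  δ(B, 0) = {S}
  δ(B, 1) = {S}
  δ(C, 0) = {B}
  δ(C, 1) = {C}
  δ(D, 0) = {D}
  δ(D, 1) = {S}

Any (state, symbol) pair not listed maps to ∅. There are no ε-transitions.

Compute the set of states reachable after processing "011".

{C}

Start in {S}.
Read '0': {S} → {C}.
Read '1': {C} → {C}.
Read '1': {C} → {C}.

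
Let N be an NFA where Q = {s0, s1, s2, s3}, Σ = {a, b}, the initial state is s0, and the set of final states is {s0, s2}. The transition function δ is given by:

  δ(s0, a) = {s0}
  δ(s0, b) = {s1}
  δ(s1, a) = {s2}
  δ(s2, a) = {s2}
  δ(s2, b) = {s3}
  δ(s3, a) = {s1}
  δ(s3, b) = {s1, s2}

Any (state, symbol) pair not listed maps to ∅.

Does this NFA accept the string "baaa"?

Yes

Start in {s0}.
Read 'b': s0→{s1}; now {s1}.
Read 'a': s1→{s2}; now {s2}.
Read 'a': s2→{s2}; now {s2}.
Read 'a': s2→{s2}; now {s2}.
The final set {s2} contains the accepting state s2.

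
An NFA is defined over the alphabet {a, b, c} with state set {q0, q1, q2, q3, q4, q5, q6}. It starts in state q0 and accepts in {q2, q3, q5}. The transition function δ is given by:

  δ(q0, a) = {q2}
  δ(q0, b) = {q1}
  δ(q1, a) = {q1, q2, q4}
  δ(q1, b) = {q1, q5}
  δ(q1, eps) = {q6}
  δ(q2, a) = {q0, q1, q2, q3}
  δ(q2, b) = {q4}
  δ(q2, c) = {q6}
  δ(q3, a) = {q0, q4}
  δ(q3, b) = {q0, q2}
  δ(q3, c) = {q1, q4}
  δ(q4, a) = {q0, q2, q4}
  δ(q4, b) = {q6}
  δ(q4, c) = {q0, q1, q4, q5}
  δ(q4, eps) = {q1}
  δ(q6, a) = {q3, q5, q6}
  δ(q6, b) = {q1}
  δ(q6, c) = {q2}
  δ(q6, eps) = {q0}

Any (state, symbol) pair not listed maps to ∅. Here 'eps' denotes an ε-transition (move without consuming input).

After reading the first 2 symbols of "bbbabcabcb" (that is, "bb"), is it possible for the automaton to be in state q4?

Start in {q0}.
Read 'b': {q0} → {q0, q1, q6}.
Read 'b': {q0, q1, q6} → {q0, q1, q5, q6}.
State q4 is not in {q0, q1, q5, q6}.

No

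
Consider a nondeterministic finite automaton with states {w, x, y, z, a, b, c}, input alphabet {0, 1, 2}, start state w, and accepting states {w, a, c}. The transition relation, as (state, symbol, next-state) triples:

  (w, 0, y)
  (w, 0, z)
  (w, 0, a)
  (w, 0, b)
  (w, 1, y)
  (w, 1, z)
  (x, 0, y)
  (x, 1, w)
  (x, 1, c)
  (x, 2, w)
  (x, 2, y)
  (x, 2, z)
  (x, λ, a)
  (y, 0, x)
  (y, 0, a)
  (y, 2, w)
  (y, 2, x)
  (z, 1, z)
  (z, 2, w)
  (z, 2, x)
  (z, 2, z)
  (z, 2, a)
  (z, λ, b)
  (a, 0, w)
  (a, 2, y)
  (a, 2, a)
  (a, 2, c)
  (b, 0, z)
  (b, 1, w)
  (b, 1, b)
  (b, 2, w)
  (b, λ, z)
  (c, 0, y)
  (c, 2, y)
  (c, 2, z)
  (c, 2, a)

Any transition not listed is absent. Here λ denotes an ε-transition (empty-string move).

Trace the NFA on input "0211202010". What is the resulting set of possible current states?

{x, y, z, a, b}

Start in {w}.
Read '0': {w} → {y, z, a, b}.
Read '2': {y, z, a, b} → {w, x, y, z, a, b, c}.
Read '1': {w, x, y, z, a, b, c} → {w, y, z, b, c}.
Read '1': {w, y, z, b, c} → {w, y, z, b}.
Read '2': {w, y, z, b} → {w, x, z, a, b}.
Read '0': {w, x, z, a, b} → {w, y, z, a, b}.
Read '2': {w, y, z, a, b} → {w, x, y, z, a, b, c}.
Read '0': {w, x, y, z, a, b, c} → {w, x, y, z, a, b}.
Read '1': {w, x, y, z, a, b} → {w, y, z, b, c}.
Read '0': {w, y, z, b, c} → {x, y, z, a, b}.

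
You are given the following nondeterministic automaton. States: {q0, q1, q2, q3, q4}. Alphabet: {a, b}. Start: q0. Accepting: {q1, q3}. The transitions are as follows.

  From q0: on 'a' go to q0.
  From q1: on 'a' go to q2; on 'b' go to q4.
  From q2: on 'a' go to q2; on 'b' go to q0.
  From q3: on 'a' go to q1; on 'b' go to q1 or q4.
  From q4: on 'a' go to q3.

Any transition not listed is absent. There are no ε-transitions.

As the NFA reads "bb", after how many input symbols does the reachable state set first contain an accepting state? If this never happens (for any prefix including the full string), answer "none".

none

Start in {q0}.
Read 'b': {q0} → ∅.
The set is empty and remains empty for the remaining 1 symbol.
No reachable set along the way intersects F.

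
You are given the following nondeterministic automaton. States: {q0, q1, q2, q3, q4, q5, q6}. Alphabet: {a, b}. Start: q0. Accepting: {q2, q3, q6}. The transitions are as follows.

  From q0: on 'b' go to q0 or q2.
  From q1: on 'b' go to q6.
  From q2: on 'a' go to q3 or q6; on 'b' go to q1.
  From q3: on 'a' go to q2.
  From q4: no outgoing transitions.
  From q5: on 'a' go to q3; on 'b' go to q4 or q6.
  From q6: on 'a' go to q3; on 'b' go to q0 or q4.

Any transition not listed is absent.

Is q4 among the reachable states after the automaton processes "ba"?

Start in {q0}.
Read 'b': q0→{q0, q2}; now {q0, q2}.
Read 'a': q0→∅, q2→{q3, q6}; now {q3, q6}.
State q4 is not in {q3, q6}.

No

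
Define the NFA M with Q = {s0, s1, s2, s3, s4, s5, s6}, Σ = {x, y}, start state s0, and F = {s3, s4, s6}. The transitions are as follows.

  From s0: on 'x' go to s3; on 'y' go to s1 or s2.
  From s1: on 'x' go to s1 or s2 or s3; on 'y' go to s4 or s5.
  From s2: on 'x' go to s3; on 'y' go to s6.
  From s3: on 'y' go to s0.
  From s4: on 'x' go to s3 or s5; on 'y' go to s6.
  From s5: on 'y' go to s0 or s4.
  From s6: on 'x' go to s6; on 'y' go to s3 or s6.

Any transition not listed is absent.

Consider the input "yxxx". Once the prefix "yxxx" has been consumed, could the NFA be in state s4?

No

Start in {s0}.
Read 'y': s0→{s1, s2}; now {s1, s2}.
Read 'x': s1→{s1, s2, s3}, s2→{s3}; now {s1, s2, s3}.
Read 'x': s1→{s1, s2, s3}, s2→{s3}, s3→∅; now {s1, s2, s3}.
Read 'x': s1→{s1, s2, s3}, s2→{s3}, s3→∅; now {s1, s2, s3}.
State s4 is not in {s1, s2, s3}.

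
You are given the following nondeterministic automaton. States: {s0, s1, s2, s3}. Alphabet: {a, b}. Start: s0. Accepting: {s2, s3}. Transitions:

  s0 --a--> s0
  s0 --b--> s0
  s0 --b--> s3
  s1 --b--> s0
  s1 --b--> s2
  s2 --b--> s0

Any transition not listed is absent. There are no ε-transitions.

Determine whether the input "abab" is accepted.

Yes

Start in {s0}.
Read 'a': s0→{s0}; now {s0}.
Read 'b': s0→{s0, s3}; now {s0, s3}.
Read 'a': s0→{s0}, s3→∅; now {s0}.
Read 'b': s0→{s0, s3}; now {s0, s3}.
The final set {s0, s3} contains the accepting state s3.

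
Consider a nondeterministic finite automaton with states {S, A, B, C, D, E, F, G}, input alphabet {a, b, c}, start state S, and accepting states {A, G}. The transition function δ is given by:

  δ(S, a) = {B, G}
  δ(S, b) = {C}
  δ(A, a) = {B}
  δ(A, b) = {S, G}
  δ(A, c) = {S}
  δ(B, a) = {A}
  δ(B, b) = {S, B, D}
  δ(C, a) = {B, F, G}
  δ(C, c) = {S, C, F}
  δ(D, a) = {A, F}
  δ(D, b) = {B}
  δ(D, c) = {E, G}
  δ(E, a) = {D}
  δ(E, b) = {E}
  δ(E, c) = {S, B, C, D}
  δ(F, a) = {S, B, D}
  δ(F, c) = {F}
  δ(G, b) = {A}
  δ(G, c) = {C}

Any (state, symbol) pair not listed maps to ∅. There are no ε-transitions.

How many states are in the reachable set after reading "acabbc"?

Start in {S}.
Read 'a': S→{B, G}; now {B, G}.
Read 'c': B→∅, G→{C}; now {C}.
Read 'a': C→{B, F, G}; now {B, F, G}.
Read 'b': B→{S, B, D}, F→∅, G→{A}; now {S, A, B, D}.
Read 'b': S→{C}, A→{S, G}, B→{S, B, D}, D→{B}; now {S, B, C, D, G}.
Read 'c': S→∅, B→∅, C→{S, C, F}, D→{E, G}, G→{C}; now {S, C, E, F, G}.
That set has 5 states.

5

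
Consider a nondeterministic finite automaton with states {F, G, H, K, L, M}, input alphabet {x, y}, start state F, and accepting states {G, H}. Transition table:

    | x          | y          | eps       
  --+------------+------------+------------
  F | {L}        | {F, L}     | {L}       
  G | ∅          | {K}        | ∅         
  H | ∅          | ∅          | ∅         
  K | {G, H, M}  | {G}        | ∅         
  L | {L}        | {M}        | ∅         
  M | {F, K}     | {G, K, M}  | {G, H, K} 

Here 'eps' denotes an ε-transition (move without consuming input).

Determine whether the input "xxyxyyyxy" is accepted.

Yes

Start: ε-closure({F}) = {F, L}.
Read 'x': F→{L}, L→{L}; now {L}.
Read 'x': L→{L}; now {L}.
Read 'y': L→{M}; union {M}; ε-closure = {G, H, K, M}.
Read 'x': G→∅, H→∅, K→{G, H, M}, M→{F, K}; union {F, G, H, K, M}; ε-closure = {F, G, H, K, L, M}.
Read 'y': F→{F, L}, G→{K}, H→∅, K→{G}, L→{M}, M→{G, K, M}; union {F, G, K, L, M}; ε-closure = {F, G, H, K, L, M}.
Read 'y': F→{F, L}, G→{K}, H→∅, K→{G}, L→{M}, M→{G, K, M}; union {F, G, K, L, M}; ε-closure = {F, G, H, K, L, M}.
Read 'y': F→{F, L}, G→{K}, H→∅, K→{G}, L→{M}, M→{G, K, M}; union {F, G, K, L, M}; ε-closure = {F, G, H, K, L, M}.
Read 'x': F→{L}, G→∅, H→∅, K→{G, H, M}, L→{L}, M→{F, K}; now {F, G, H, K, L, M}.
Read 'y': F→{F, L}, G→{K}, H→∅, K→{G}, L→{M}, M→{G, K, M}; union {F, G, K, L, M}; ε-closure = {F, G, H, K, L, M}.
The final set {F, G, H, K, L, M} contains the accepting states G, H.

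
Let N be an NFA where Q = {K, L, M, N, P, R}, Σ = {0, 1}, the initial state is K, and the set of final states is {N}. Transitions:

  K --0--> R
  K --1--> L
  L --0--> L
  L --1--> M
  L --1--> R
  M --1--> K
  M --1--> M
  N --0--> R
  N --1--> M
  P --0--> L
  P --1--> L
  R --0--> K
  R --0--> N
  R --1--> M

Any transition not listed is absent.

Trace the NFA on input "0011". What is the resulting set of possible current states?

{K, M, R}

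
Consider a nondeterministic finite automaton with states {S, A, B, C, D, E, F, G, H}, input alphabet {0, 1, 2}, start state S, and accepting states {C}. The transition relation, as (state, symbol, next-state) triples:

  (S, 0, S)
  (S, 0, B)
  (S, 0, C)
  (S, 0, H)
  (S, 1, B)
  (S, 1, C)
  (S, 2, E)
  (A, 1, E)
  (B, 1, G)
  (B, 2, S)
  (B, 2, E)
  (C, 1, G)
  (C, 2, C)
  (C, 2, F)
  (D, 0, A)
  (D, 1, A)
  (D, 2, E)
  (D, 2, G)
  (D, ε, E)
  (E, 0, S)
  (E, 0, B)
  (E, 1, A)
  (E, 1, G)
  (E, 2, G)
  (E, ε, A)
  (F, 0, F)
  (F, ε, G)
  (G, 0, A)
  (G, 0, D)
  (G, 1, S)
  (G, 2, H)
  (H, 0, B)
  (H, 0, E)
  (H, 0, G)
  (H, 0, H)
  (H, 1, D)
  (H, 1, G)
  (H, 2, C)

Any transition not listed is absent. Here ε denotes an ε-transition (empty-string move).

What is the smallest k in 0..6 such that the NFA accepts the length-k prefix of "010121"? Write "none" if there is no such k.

1

Start in {S}.
Read '0': S→{S, B, C, H}; now {S, B, C, H}.
None of the earlier sets intersect F, but {S, B, C, H} does.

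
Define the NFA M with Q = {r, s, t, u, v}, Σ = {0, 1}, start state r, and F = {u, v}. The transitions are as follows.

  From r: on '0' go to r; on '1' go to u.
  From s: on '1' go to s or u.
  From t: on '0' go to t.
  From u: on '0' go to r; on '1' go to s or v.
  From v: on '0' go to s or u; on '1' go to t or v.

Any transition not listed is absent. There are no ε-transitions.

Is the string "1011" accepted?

Start in {r}.
Read '1': {r} → {u}.
Read '0': {u} → {r}.
Read '1': {r} → {u}.
Read '1': {u} → {s, v}.
The final set {s, v} contains the accepting state v.

Yes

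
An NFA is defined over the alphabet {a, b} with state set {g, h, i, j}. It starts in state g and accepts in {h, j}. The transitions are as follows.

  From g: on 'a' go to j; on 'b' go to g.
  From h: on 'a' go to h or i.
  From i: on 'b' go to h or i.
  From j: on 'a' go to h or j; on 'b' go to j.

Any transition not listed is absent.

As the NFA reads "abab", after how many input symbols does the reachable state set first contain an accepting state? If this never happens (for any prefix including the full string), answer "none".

1

Start in {g}.
Read 'a': g→{j}; now {j}.
None of the earlier sets intersect F, but {j} does.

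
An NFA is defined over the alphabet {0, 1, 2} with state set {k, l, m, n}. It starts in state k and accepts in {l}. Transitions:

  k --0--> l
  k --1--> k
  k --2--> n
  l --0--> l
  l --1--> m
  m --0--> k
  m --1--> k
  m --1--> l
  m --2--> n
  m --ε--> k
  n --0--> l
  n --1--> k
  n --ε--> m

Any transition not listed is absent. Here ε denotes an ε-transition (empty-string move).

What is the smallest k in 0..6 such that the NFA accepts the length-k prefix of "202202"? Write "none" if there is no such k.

2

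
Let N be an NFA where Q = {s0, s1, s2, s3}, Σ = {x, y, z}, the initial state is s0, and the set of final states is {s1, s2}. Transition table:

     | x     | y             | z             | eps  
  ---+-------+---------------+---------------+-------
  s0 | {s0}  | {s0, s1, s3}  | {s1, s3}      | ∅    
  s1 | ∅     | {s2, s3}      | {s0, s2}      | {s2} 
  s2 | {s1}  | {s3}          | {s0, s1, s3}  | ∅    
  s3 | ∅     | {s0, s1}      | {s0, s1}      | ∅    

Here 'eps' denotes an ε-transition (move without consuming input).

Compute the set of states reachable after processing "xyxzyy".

Start in {s0}.
Read 'x': s0→{s0}; now {s0}.
Read 'y': s0→{s0, s1, s3}; union {s0, s1, s3}; ε-closure = {s0, s1, s2, s3}.
Read 'x': s0→{s0}, s1→∅, s2→{s1}, s3→∅; union {s0, s1}; ε-closure = {s0, s1, s2}.
Read 'z': s0→{s1, s3}, s1→{s0, s2}, s2→{s0, s1, s3}; now {s0, s1, s2, s3}.
Read 'y': s0→{s0, s1, s3}, s1→{s2, s3}, s2→{s3}, s3→{s0, s1}; now {s0, s1, s2, s3}.
Read 'y': s0→{s0, s1, s3}, s1→{s2, s3}, s2→{s3}, s3→{s0, s1}; now {s0, s1, s2, s3}.

{s0, s1, s2, s3}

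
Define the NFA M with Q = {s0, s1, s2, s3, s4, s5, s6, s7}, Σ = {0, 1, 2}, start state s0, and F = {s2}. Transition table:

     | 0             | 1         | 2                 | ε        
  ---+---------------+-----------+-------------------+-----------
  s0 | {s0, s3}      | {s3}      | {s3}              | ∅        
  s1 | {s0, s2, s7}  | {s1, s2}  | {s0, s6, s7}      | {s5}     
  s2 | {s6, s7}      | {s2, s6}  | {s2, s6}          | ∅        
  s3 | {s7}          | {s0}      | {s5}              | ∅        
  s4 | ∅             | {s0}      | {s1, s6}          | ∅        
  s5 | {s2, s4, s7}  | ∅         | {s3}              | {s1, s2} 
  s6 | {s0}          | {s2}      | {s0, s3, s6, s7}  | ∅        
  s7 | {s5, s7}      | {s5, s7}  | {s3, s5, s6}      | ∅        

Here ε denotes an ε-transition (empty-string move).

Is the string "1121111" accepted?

No

Start in {s0}.
Read '1': {s0} → {s3}.
Read '1': {s3} → {s0}.
Read '2': {s0} → {s3}.
Read '1': {s3} → {s0}.
Read '1': {s0} → {s3}.
Read '1': {s3} → {s0}.
Read '1': {s0} → {s3}.
The final set {s3} contains no accepting state.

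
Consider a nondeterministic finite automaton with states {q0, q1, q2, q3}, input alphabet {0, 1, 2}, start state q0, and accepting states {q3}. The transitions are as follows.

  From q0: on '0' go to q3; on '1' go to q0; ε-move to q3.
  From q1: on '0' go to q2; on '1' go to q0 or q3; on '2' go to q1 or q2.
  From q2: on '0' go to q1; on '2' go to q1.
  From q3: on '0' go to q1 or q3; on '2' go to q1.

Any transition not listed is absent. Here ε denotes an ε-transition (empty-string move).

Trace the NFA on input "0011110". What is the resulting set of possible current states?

{q1, q3}

Start: ε-closure({q0}) = {q0, q3}.
Read '0': q0→{q3}, q3→{q1, q3}; now {q1, q3}.
Read '0': q1→{q2}, q3→{q1, q3}; now {q1, q2, q3}.
Read '1': q1→{q0, q3}, q2→∅, q3→∅; now {q0, q3}.
Read '1': q0→{q0}, q3→∅; union {q0}; ε-closure = {q0, q3}.
Read '1': q0→{q0}, q3→∅; union {q0}; ε-closure = {q0, q3}.
Read '1': q0→{q0}, q3→∅; union {q0}; ε-closure = {q0, q3}.
Read '0': q0→{q3}, q3→{q1, q3}; now {q1, q3}.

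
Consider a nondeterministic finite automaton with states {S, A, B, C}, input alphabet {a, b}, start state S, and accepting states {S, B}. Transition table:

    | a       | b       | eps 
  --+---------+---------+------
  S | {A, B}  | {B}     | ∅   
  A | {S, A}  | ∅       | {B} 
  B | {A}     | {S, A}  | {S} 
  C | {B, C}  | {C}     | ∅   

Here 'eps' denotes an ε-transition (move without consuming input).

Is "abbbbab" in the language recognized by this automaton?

Start in {S}.
Read 'a': {S} → {S, A, B}.
Read 'b': {S, A, B} → {S, A, B}.
Read 'b': {S, A, B} → {S, A, B}.
Read 'b': {S, A, B} → {S, A, B}.
Read 'b': {S, A, B} → {S, A, B}.
Read 'a': {S, A, B} → {S, A, B}.
Read 'b': {S, A, B} → {S, A, B}.
The final set {S, A, B} contains the accepting states S, B.

Yes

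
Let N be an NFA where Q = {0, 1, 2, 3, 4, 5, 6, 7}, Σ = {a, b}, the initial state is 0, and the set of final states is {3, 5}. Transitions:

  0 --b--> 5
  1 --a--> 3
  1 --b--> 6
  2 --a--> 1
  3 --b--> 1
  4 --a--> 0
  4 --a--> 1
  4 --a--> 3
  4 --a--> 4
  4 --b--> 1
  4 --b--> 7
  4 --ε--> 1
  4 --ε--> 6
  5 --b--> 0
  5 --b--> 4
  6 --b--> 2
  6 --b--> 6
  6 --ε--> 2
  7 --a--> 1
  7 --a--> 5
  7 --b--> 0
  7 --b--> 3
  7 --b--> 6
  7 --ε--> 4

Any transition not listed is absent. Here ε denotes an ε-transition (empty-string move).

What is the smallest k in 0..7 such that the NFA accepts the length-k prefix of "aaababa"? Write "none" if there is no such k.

none

Start in {0}.
Read 'a': 0→∅; now ∅.
The set is empty and remains empty for the remaining 6 symbols.
No reachable set along the way intersects F.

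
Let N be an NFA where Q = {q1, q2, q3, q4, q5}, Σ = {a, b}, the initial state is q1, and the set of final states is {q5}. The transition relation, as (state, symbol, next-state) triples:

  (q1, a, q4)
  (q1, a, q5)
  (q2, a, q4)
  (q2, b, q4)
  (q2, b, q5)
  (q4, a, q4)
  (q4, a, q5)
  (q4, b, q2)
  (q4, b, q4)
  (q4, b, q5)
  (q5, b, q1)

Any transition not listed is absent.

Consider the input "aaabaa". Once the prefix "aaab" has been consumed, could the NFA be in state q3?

Start in {q1}.
Read 'a': q1→{q4, q5}; now {q4, q5}.
Read 'a': q4→{q4, q5}, q5→∅; now {q4, q5}.
Read 'a': q4→{q4, q5}, q5→∅; now {q4, q5}.
Read 'b': q4→{q2, q4, q5}, q5→{q1}; now {q1, q2, q4, q5}.
State q3 is not in {q1, q2, q4, q5}.

No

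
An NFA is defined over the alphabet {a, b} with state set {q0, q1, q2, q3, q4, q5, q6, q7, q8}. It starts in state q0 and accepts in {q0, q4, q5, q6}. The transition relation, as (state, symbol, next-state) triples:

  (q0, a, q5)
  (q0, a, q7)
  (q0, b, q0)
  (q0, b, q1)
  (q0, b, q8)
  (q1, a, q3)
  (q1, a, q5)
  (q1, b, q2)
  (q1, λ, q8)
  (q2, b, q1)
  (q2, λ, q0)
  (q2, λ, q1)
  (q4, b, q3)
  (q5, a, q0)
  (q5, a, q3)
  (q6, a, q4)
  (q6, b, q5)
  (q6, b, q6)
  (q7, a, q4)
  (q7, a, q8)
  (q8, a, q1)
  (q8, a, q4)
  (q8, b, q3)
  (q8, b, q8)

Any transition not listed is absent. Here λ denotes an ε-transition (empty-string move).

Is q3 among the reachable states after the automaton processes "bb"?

Start in {q0}.
Read 'b': q0→{q0, q1, q8}; now {q0, q1, q8}.
Read 'b': q0→{q0, q1, q8}, q1→{q2}, q8→{q3, q8}; now {q0, q1, q2, q3, q8}.
State q3 is in {q0, q1, q2, q3, q8}.

Yes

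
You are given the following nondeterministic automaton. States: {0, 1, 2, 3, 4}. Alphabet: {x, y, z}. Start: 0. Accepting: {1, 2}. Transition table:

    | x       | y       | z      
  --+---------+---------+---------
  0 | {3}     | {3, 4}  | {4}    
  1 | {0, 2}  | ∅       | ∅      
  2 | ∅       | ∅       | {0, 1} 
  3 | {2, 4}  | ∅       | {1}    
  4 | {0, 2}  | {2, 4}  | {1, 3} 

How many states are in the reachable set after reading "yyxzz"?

3

Start in {0}.
Read 'y': 0→{3, 4}; now {3, 4}.
Read 'y': 3→∅, 4→{2, 4}; now {2, 4}.
Read 'x': 2→∅, 4→{0, 2}; now {0, 2}.
Read 'z': 0→{4}, 2→{0, 1}; now {0, 1, 4}.
Read 'z': 0→{4}, 1→∅, 4→{1, 3}; now {1, 3, 4}.
That set has 3 states.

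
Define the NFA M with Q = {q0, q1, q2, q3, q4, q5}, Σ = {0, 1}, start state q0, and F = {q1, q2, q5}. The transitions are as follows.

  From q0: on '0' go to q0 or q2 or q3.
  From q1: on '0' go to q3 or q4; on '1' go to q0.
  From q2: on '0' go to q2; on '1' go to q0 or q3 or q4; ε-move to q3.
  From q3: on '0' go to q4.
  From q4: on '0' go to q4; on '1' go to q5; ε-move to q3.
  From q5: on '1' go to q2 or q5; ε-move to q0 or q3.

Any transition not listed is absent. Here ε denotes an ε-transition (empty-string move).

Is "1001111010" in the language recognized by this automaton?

Start in {q0}.
Read '1': {q0} → ∅.
The set is empty and remains empty for the remaining 9 symbols.
The final set ∅ contains no accepting state.

No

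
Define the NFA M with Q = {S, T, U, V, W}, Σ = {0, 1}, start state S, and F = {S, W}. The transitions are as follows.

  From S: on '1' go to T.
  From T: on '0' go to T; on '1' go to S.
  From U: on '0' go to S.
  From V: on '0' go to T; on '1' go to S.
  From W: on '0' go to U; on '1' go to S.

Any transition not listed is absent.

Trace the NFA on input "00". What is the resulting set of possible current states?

∅

Start in {S}.
Read '0': S→∅; now ∅.
The set is empty and remains empty for the remaining 1 symbol.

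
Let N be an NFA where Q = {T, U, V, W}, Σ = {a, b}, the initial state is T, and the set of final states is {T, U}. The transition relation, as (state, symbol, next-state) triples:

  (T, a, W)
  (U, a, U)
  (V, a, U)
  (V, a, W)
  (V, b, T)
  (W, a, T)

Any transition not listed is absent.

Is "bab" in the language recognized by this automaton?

No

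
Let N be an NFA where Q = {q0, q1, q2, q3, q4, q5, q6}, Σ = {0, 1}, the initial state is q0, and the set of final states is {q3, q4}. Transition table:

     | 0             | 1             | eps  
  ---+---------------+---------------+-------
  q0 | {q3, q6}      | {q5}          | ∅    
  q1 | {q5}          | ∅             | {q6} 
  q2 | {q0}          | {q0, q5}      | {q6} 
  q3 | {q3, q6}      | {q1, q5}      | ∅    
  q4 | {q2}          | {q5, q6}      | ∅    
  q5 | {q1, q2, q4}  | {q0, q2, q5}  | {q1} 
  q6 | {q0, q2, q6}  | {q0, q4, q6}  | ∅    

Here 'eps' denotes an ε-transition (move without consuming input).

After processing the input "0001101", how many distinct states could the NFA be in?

Start in {q0}.
Read '0': {q0} → {q3, q6}.
Read '0': {q3, q6} → {q0, q2, q3, q6}.
Read '0': {q0, q2, q3, q6} → {q0, q2, q3, q6}.
Read '1': {q0, q2, q3, q6} → {q0, q1, q4, q5, q6}.
Read '1': {q0, q1, q4, q5, q6} → {q0, q1, q2, q4, q5, q6}.
Read '0': {q0, q1, q2, q4, q5, q6} → {q0, q1, q2, q3, q4, q5, q6}.
Read '1': {q0, q1, q2, q3, q4, q5, q6} → {q0, q1, q2, q4, q5, q6}.
That set has 6 states.

6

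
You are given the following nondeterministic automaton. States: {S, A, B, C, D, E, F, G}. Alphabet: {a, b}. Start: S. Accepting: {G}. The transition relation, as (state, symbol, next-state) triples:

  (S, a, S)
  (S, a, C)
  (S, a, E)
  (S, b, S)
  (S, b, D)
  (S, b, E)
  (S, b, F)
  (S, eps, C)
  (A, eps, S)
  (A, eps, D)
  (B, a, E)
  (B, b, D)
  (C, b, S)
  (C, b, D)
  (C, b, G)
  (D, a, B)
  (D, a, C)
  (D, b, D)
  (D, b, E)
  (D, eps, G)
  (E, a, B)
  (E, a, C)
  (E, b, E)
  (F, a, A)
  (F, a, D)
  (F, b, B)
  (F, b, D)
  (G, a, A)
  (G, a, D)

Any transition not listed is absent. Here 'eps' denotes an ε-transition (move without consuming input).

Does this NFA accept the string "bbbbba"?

Yes

Start: ε-closure({S}) = {S, C}.
Read 'b': {S, C} → {S, C, D, E, F, G}.
Read 'b': {S, C, D, E, F, G} → {S, B, C, D, E, F, G}.
Read 'b': {S, B, C, D, E, F, G} → {S, B, C, D, E, F, G}.
Read 'b': {S, B, C, D, E, F, G} → {S, B, C, D, E, F, G}.
Read 'b': {S, B, C, D, E, F, G} → {S, B, C, D, E, F, G}.
Read 'a': {S, B, C, D, E, F, G} → {S, A, B, C, D, E, G}.
The final set {S, A, B, C, D, E, G} contains the accepting state G.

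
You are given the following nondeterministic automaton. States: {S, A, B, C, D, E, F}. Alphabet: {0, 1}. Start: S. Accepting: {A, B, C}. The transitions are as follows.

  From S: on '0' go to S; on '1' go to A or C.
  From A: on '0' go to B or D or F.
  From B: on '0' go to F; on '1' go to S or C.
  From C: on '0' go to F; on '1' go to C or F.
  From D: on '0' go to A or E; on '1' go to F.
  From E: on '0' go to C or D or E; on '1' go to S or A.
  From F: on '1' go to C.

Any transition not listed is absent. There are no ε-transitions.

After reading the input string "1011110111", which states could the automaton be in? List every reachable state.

{C, F}

Start in {S}.
Read '1': S→{A, C}; now {A, C}.
Read '0': A→{B, D, F}, C→{F}; now {B, D, F}.
Read '1': B→{S, C}, D→{F}, F→{C}; now {S, C, F}.
Read '1': S→{A, C}, C→{C, F}, F→{C}; now {A, C, F}.
Read '1': A→∅, C→{C, F}, F→{C}; now {C, F}.
Read '1': C→{C, F}, F→{C}; now {C, F}.
Read '0': C→{F}, F→∅; now {F}.
Read '1': F→{C}; now {C}.
Read '1': C→{C, F}; now {C, F}.
Read '1': C→{C, F}, F→{C}; now {C, F}.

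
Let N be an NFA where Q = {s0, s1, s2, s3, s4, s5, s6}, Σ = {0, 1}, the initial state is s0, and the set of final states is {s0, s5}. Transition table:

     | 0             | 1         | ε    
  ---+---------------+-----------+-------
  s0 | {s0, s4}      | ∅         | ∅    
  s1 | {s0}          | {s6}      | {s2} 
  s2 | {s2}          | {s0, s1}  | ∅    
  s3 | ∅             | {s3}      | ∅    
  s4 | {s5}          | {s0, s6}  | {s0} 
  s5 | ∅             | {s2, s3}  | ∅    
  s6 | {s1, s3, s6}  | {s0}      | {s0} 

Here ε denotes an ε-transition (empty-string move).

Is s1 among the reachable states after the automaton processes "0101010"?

Start in {s0}.
Read '0': s0→{s0, s4}; now {s0, s4}.
Read '1': s0→∅, s4→{s0, s6}; now {s0, s6}.
Read '0': s0→{s0, s4}, s6→{s1, s3, s6}; union {s0, s1, s3, s4, s6}; ε-closure = {s0, s1, s2, s3, s4, s6}.
Read '1': s0→∅, s1→{s6}, s2→{s0, s1}, s3→{s3}, s4→{s0, s6}, s6→{s0}; union {s0, s1, s3, s6}; ε-closure = {s0, s1, s2, s3, s6}.
Read '0': s0→{s0, s4}, s1→{s0}, s2→{s2}, s3→∅, s6→{s1, s3, s6}; now {s0, s1, s2, s3, s4, s6}.
Read '1': s0→∅, s1→{s6}, s2→{s0, s1}, s3→{s3}, s4→{s0, s6}, s6→{s0}; union {s0, s1, s3, s6}; ε-closure = {s0, s1, s2, s3, s6}.
Read '0': s0→{s0, s4}, s1→{s0}, s2→{s2}, s3→∅, s6→{s1, s3, s6}; now {s0, s1, s2, s3, s4, s6}.
State s1 is in {s0, s1, s2, s3, s4, s6}.

Yes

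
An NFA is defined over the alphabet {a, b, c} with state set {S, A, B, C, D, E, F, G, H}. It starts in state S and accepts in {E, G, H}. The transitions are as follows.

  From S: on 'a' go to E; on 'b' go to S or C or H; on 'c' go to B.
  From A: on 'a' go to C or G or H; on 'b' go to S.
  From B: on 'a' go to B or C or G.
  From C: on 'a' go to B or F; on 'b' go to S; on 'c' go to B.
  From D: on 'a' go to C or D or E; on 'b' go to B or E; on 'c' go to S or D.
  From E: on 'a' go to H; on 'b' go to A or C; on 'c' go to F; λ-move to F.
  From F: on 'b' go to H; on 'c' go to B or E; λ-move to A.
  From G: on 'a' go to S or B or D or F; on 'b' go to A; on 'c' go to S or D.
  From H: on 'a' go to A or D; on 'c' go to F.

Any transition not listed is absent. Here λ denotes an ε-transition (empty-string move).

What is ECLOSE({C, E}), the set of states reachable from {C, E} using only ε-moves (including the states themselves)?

Begin with {C, E}.
ε-move E → F; add F.
ε-move F → A; add A.

{A, C, E, F}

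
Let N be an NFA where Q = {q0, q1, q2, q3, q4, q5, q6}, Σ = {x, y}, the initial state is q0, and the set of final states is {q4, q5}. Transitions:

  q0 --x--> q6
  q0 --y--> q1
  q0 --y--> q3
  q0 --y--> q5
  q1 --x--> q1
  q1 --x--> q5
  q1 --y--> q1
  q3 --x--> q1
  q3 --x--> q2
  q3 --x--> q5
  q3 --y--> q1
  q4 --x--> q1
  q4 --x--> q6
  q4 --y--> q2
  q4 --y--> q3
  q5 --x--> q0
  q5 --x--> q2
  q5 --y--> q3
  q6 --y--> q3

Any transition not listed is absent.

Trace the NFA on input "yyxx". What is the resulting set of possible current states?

{q0, q1, q2, q5}

Start in {q0}.
Read 'y': q0→{q1, q3, q5}; now {q1, q3, q5}.
Read 'y': q1→{q1}, q3→{q1}, q5→{q3}; now {q1, q3}.
Read 'x': q1→{q1, q5}, q3→{q1, q2, q5}; now {q1, q2, q5}.
Read 'x': q1→{q1, q5}, q2→∅, q5→{q0, q2}; now {q0, q1, q2, q5}.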